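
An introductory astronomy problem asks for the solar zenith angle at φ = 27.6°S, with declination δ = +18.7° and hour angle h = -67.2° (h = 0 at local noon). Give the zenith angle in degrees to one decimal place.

cos θ_z = sin φ sin δ + cos φ cos δ cos h = -0.148539 + 0.325289 = 0.176750.
θ_z = arccos(0.176750) = 79.8°.

θ_z = 79.8°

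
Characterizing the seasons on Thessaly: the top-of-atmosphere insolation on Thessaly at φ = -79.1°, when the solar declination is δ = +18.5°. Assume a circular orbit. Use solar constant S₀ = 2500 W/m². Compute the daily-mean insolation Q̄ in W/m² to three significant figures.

cos H₀ = −tan(-79.1°) tan(+18.500°) = 1.7375 ≥ 1 ⇒ polar night, H₀ = 0 and Q̄ = 0.

Q̄ ≈ 0.00 W/m²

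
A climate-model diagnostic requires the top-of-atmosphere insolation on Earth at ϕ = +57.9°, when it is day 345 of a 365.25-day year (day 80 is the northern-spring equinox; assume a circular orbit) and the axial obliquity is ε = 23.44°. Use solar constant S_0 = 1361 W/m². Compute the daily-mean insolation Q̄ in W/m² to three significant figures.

Q̄ ≈ 36.5 W/m²

Solar longitude: L_s = 360° × (345 − 80)/365.25 = 261.191°.
sin δ = sin 23.44° × sin 261.191° = -0.39310, so δ = -23.147°.
cos h₀ = −tan(+57.9°) tan(-23.147°) = 0.6815, h₀ = 0.8210 rad.
Bracket: h₀ sin ϕ sin δ + cos ϕ cos δ sin h₀ = 0.8210×0.84712×-0.39310 + 0.53140×0.91950×0.73181 = -0.273395 + 0.357579 = 0.084184.
Q̄ = (S_0/π) × [bracket] = (1361/π) × 0.084184 = 36.47 W/m².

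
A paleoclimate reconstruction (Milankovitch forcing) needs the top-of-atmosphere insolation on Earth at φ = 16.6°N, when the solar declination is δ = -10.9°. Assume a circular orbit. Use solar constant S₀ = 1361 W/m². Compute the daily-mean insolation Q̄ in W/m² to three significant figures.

Q̄ ≈ 372 W/m²

cos H₀ = −tan(+16.6°) tan(-10.900°) = 0.0574, H₀ = 1.5134 rad.
Bracket: H₀ sin φ sin δ + cos φ cos δ sin H₀ = 1.5134×0.28569×-0.18910 + 0.95832×0.98196×0.99835 = -0.081760 + 0.939479 = 0.857719.
Q̄ = (S₀/π) × [bracket] = (1361/π) × 0.857719 = 371.6 W/m².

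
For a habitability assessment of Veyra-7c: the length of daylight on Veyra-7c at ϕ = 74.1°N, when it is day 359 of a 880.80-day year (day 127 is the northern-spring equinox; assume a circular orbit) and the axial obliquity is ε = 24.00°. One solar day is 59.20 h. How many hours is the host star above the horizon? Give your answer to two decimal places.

Solar longitude: L_s = 360° × (359 − 127)/880.80 = 94.823°.
sin δ = sin 24.00° × sin 94.823° = 0.40530, so δ = +23.910°.
Sunrise equation: cos h₀ = −tan ϕ · tan δ = -1.5564 ≤ −1, so the host star never sets (polar day) and h₀ = π.
Daylight = 2h₀/(2π) × 59.20 h = (3.1416/π) × 59.20 = 59.20 h.

59.20 h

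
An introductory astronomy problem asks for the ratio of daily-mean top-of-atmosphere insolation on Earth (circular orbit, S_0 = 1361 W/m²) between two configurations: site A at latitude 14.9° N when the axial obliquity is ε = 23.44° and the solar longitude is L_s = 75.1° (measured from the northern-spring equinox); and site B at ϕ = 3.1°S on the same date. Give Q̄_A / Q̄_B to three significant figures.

— Configuration A (ϕ=+14.9°):
Solar declination: sin δ = sin ε · sin L_s = sin 23.44° × sin 75.1° = 0.38441, so δ = +22.607°.
cos h₀ = −tan(+14.9°) tan(+22.607°) = -0.1108, h₀ = 1.6818 rad.
Bracket: h₀ sin ϕ sin δ + cos ϕ cos δ sin h₀ = 1.6818×0.25713×0.38441 + 0.96638×0.92316×0.99384 = 0.166235 + 0.886628 = 1.052863.
Q̄ = (S_0/π) × [bracket] = (1361/π) × 1.052863 = 456.12 W/m².
— Configuration B (ϕ=-3.1°):
cos h₀ = −tan(-3.1°) tan(+22.607°) = 0.0226, h₀ = 1.5482 rad.
Bracket: h₀ sin ϕ sin δ + cos ϕ cos δ sin h₀ = 1.5482×-0.05408×0.38441 + 0.99854×0.92316×0.99975 = -0.032185 + 0.921582 = 0.889397.
Q̄ = (S_0/π) × [bracket] = (1361/π) × 0.889397 = 385.30 W/m².
Ratio Q̄_A / Q̄_B = 456.12 / 385.30 = 1.184.

Q̄_A / Q̄_B ≈ 1.18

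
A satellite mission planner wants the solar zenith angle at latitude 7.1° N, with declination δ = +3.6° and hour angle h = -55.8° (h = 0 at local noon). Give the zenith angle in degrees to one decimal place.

θ_z = 55.6°

cos θ_z = sin φ sin δ + cos φ cos δ cos h = 0.007761 + 0.556673 = 0.564434.
θ_z = arccos(0.564434) = 55.6°.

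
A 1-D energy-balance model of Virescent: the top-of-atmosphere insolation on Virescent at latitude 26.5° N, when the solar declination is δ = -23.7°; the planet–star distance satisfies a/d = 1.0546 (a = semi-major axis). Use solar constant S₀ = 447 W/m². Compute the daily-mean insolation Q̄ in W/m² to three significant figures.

Q̄ ≈ 88.2 W/m²

cos H₀ = −tan(+26.5°) tan(-23.700°) = 0.2189, H₀ = 1.3501 rad.
Bracket: H₀ sin φ sin δ + cos φ cos δ sin H₀ = 1.3501×0.44620×-0.40195 + 0.89493×0.91566×0.97576 = -0.242141 + 0.799588 = 0.557447.
Inverse-square distance factor (a/d)² = 1.0546² = 1.112181.
Q̄ = (S₀/π) × 1.112181 × [bracket] = (447/π) × 1.112181 × 0.557447 = 88.21 W/m².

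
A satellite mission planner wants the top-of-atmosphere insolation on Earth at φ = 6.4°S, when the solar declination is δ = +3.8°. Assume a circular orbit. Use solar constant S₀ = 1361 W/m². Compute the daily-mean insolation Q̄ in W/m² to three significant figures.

cos H₀ = −tan(-6.4°) tan(+3.800°) = 0.0075, H₀ = 1.5633 rad.
Bracket: H₀ sin φ sin δ + cos φ cos δ sin H₀ = 1.5633×-0.11147×0.06627 + 0.99377×0.99780×0.99997 = -0.011548 + 0.991554 = 0.980006.
Q̄ = (S₀/π) × [bracket] = (1361/π) × 0.980006 = 424.6 W/m².

Q̄ ≈ 425 W/m²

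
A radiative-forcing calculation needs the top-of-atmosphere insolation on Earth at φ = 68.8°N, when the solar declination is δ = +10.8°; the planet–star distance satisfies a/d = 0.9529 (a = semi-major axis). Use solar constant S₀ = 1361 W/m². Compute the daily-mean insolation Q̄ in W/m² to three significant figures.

Q̄ ≈ 265 W/m²

cos H₀ = −tan(+68.8°) tan(+10.800°) = -0.4918, H₀ = 2.0850 rad.
Bracket: H₀ sin φ sin δ + cos φ cos δ sin H₀ = 2.0850×0.93232×0.18738 + 0.36162×0.98229×0.87070 = 0.364246 + 0.309286 = 0.673532.
Inverse-square distance factor (a/d)² = 0.9529² = 0.908018.
Q̄ = (S₀/π) × 0.908018 × [bracket] = (1361/π) × 0.908018 × 0.673532 = 264.9 W/m².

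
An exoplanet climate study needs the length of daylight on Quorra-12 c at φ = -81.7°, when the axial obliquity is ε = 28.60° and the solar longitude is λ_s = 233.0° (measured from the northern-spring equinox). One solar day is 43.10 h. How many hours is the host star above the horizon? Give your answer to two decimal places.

Solar declination: sin δ = sin ε · sin λ_s = sin 28.60° × sin 233.0° = -0.38230, so δ = -22.476°.
Sunrise equation: cos H₀ = −tan φ · tan δ = -2.8360 ≤ −1, so the host star never sets (polar day) and H₀ = π.
Daylight = 2H₀/(2π) × 43.10 h = (3.1416/π) × 43.10 = 43.10 h.

43.10 h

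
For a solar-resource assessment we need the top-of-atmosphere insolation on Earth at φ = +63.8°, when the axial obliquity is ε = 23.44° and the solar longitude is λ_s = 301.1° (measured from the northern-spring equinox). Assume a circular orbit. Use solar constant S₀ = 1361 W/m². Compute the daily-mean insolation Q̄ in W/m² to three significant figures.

Q̄ ≈ 23.3 W/m²

Solar declination: sin δ = sin ε · sin λ_s = sin 23.44° × sin 301.1° = -0.34061, so δ = -19.914°.
cos H₀ = −tan(+63.8°) tan(-19.914°) = 0.7362, H₀ = 0.7433 rad.
Bracket: H₀ sin φ sin δ + cos φ cos δ sin H₀ = 0.7433×0.89726×-0.34061 + 0.44151×0.94020×0.67672 = -0.227164 + 0.280912 = 0.053748.
Q̄ = (S₀/π) × [bracket] = (1361/π) × 0.053748 = 23.28 W/m².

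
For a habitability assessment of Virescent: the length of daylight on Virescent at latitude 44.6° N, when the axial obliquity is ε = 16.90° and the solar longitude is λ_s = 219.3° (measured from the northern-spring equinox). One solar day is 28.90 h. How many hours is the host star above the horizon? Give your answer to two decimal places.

12.74 h

Solar declination: sin δ = sin ε · sin λ_s = sin 16.90° × sin 219.3° = -0.18413, so δ = -10.610°.
cos H₀ = −tan φ · tan δ = −tan(+44.6°) × tan(-10.610°) = 0.1847, so H₀ = 1.3850 rad = 79.35°.
Daylight = 2H₀/(2π) × 28.90 h = (1.3850/π) × 28.90 = 12.74 h.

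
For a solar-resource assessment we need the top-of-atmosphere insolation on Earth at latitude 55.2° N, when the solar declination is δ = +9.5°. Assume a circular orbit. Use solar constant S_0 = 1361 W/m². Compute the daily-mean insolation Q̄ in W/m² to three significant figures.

Q̄ ≈ 343 W/m²

cos h₀ = −tan(+55.2°) tan(+9.500°) = -0.2408, h₀ = 1.8140 rad.
Bracket: h₀ sin ϕ sin δ + cos ϕ cos δ sin h₀ = 1.8140×0.82115×0.16505 + 0.57071×0.98629×0.97058 = 0.245853 + 0.546325 = 0.792178.
Q̄ = (S_0/π) × [bracket] = (1361/π) × 0.792178 = 343.2 W/m².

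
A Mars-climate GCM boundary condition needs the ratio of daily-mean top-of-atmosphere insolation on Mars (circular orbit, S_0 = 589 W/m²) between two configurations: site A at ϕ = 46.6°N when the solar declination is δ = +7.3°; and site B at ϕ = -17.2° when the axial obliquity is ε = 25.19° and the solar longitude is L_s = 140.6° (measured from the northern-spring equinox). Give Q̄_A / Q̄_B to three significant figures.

— Configuration A (ϕ=+46.6°):
cos h₀ = −tan(+46.6°) tan(+7.300°) = -0.1355, h₀ = 1.7067 rad.
Bracket: h₀ sin ϕ sin δ + cos ϕ cos δ sin h₀ = 1.7067×0.72657×0.12706 + 0.68709×0.99189×0.99078 = 0.157559 + 0.675234 = 0.832793.
Q̄ = (S_0/π) × [bracket] = (589/π) × 0.832793 = 156.14 W/m².
— Configuration B (ϕ=-17.2°):
Solar declination: sin δ = sin ε · sin L_s = sin 25.19° × sin 140.6° = 0.27015, so δ = +15.673°.
cos h₀ = −tan(-17.2°) tan(+15.673°) = 0.0869, h₀ = 1.4838 rad.
Bracket: h₀ sin ϕ sin δ + cos ϕ cos δ sin h₀ = 1.4838×-0.29571×0.27015 + 0.95528×0.96282×0.99622 = -0.118535 + 0.916286 = 0.797751.
Q̄ = (S_0/π) × [bracket] = (589/π) × 0.797751 = 149.57 W/m².
Ratio Q̄_A / Q̄_B = 156.14 / 149.57 = 1.044.

Q̄_A / Q̄_B ≈ 1.04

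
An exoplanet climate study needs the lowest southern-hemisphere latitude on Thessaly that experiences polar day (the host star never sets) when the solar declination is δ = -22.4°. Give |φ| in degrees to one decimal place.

Polar day requires cos H₀ = −tan φ tan δ ≤ −1, i.e. tan φ tan δ ≥ 1.
The boundary is |tan φ| · |tan δ| = 1, so |φ| = 90° − |δ| = 90° − 22.4° = 67.6° in the southern hemisphere.

|φ| = 67.6°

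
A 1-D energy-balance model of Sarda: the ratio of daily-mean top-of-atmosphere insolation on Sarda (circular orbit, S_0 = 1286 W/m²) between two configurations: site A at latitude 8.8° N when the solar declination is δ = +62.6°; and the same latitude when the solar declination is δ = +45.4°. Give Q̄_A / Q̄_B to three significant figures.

Q̄_A / Q̄_B ≈ 0.788

— Configuration A (ϕ=+8.8°):
cos h₀ = −tan(+8.8°) tan(+62.600°) = -0.2987, h₀ = 1.8741 rad.
Bracket: h₀ sin ϕ sin δ + cos ϕ cos δ sin h₀ = 1.8741×0.15299×0.88782 + 0.98823×0.46020×0.95436 = 0.254554 + 0.434027 = 0.688581.
Q̄ = (S_0/π) × [bracket] = (1286/π) × 0.688581 = 281.87 W/m².
— Configuration B (ϕ=+8.8°):
cos h₀ = −tan(+8.8°) tan(+45.400°) = -0.1570, h₀ = 1.7284 rad.
Bracket: h₀ sin ϕ sin δ + cos ϕ cos δ sin h₀ = 1.7284×0.15299×0.71203 + 0.98823×0.70215×0.98760 = 0.188281 + 0.685282 = 0.873563.
Q̄ = (S_0/π) × [bracket] = (1286/π) × 0.873563 = 357.59 W/m².
Ratio Q̄_A / Q̄_B = 281.87 / 357.59 = 0.7882.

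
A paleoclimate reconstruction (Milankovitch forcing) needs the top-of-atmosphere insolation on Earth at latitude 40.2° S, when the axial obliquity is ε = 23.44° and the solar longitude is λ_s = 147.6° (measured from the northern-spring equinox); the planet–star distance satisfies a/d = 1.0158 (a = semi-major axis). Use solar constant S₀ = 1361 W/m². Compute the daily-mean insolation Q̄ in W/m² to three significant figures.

Solar declination: sin δ = sin ε · sin λ_s = sin 23.44° × sin 147.6° = 0.21315, so δ = +12.307°.
cos H₀ = −tan(-40.2°) tan(+12.307°) = 0.1844, H₀ = 1.3854 rad.
Bracket: H₀ sin φ sin δ + cos φ cos δ sin H₀ = 1.3854×-0.64546×0.21315 + 0.76380×0.97702×0.98286 = -0.190603 + 0.733457 = 0.542854.
Inverse-square distance factor (a/d)² = 1.0158² = 1.031850.
Q̄ = (S₀/π) × 1.031850 × [bracket] = (1361/π) × 1.031850 × 0.542854 = 242.7 W/m².

Q̄ ≈ 243 W/m²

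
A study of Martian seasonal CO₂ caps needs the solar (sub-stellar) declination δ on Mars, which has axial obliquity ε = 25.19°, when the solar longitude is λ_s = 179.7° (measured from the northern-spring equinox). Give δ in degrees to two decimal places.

δ = +0.13°

sin δ = sin ε · sin λ_s = sin 25.19° × sin 179.7° = 0.002229.
δ = arcsin(0.002229) = +0.13°.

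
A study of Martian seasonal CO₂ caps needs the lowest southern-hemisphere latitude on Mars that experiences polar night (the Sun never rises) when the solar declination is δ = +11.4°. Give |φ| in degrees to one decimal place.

|φ| = 78.6°

Polar night requires cos H₀ = −tan φ tan δ ≥ 1, i.e. tan φ tan δ ≤ −1.
The boundary is |tan φ| · |tan δ| = 1, so |φ| = 90° − |δ| = 90° − 11.4° = 78.6° in the southern hemisphere.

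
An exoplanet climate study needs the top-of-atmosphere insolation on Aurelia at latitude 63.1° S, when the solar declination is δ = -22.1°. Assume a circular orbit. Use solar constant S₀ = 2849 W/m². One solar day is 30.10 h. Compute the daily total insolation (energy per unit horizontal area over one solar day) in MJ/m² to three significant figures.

cos H₀ = −tan(-63.1°) tan(-22.100°) = -0.8004, H₀ = 2.4987 rad.
Bracket: H₀ sin φ sin δ + cos φ cos δ sin H₀ = 2.4987×-0.89180×-0.37622 + 0.45243×0.92653×0.59949 = 0.838346 + 0.251300 = 1.089646.
Q̄ = (S₀/π) × [bracket] = (2849/π) × 1.089646 = 988.16 W/m².
Daily total = Q̄ × 30.10 h × 3600 s/h = 988.16 × 30.10 × 3600 / 10⁶ = 107.1 MJ/m².

107 MJ/m²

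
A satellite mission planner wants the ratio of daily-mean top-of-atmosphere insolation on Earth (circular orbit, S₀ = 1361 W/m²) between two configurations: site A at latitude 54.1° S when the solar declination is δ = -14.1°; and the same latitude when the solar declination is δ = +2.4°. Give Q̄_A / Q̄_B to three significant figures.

Q̄_A / Q̄_B ≈ 1.71

— Configuration A (φ=-54.1°):
cos H₀ = −tan(-54.1°) tan(-14.100°) = -0.3470, H₀ = 1.9252 rad.
Bracket: H₀ sin φ sin δ + cos φ cos δ sin H₀ = 1.9252×-0.81004×-0.24362 + 0.58637×0.96987×0.93787 = 0.379923 + 0.533369 = 0.913292.
Q̄ = (S₀/π) × [bracket] = (1361/π) × 0.913292 = 395.66 W/m².
— Configuration B (φ=-54.1°):
cos H₀ = −tan(-54.1°) tan(+2.400°) = 0.0579, H₀ = 1.5129 rad.
Bracket: H₀ sin φ sin δ + cos φ cos δ sin H₀ = 1.5129×-0.81004×0.04188 + 0.58637×0.99912×0.99832 = -0.051324 + 0.584870 = 0.533546.
Q̄ = (S₀/π) × [bracket] = (1361/π) × 0.533546 = 231.14 W/m².
Ratio Q̄_A / Q̄_B = 395.66 / 231.14 = 1.712.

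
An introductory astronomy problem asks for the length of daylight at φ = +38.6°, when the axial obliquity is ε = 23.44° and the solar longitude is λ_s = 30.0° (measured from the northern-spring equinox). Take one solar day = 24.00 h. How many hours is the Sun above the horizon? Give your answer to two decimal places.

13.24 h

Solar declination: sin δ = sin ε · sin λ_s = sin 23.44° × sin 30.0° = 0.19889, so δ = +11.472°.
cos H₀ = −tan φ · tan δ = −tan(+38.6°) × tan(+11.472°) = -0.1620, so H₀ = 1.7335 rad = 99.32°.
Daylight = 2H₀/(2π) × 24.00 h = (1.7335/π) × 24.00 = 13.24 h.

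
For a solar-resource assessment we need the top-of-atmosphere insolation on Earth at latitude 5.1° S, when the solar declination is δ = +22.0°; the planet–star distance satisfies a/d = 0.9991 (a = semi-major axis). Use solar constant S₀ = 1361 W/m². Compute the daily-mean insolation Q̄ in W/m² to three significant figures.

Q̄ ≈ 377 W/m²

cos H₀ = −tan(-5.1°) tan(+22.000°) = 0.0361, H₀ = 1.5347 rad.
Bracket: H₀ sin φ sin δ + cos φ cos δ sin H₀ = 1.5347×-0.08889×0.37461 + 0.99604×0.92718×0.99935 = -0.051104 + 0.922908 = 0.871804.
Inverse-square distance factor (a/d)² = 0.9991² = 0.998201.
Q̄ = (S₀/π) × 0.998201 × [bracket] = (1361/π) × 0.998201 × 0.871804 = 377.0 W/m².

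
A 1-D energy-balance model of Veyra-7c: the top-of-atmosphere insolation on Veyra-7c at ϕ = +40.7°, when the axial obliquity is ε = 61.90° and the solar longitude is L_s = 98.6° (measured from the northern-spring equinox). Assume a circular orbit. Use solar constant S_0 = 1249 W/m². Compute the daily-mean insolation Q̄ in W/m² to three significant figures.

Q̄ ≈ 710 W/m²

Solar declination: sin δ = sin ε · sin L_s = sin 61.90° × sin 98.6° = 0.87221, so δ = +60.716°.
cos h₀ = −tan(+40.7°) tan(+60.716°) = -1.5338 ≤ −1 ⇒ polar day, h₀ = π.
Bracket: h₀ sin ϕ sin δ + cos ϕ cos δ sin h₀ = 3.1416×0.65210×0.87221 + 0.75813×0.48913×0.00000 = 1.786842 + 0.000000 = 1.786842.
Q̄ = (S_0/π) × [bracket] = (1249/π) × 1.786842 = 710.4 W/m².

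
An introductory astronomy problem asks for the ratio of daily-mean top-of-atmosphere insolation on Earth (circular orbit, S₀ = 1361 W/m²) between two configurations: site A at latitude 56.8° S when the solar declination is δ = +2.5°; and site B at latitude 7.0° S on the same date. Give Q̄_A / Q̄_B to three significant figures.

— Configuration A (φ=-56.8°):
cos H₀ = −tan(-56.8°) tan(+2.500°) = 0.0667, H₀ = 1.5040 rad.
Bracket: H₀ sin φ sin δ + cos φ cos δ sin H₀ = 1.5040×-0.83676×0.04362 + 0.54756×0.99905×0.99777 = -0.054895 + 0.545820 = 0.490925.
Q̄ = (S₀/π) × [bracket] = (1361/π) × 0.490925 = 212.68 W/m².
— Configuration B (φ=-7.0°):
cos H₀ = −tan(-7.0°) tan(+2.500°) = 0.0054, H₀ = 1.5654 rad.
Bracket: H₀ sin φ sin δ + cos φ cos δ sin H₀ = 1.5654×-0.12187×0.04362 + 0.99255×0.99905×0.99999 = -0.008322 + 0.991597 = 0.983275.
Q̄ = (S₀/π) × [bracket] = (1361/π) × 0.983275 = 425.97 W/m².
Ratio Q̄_A / Q̄_B = 212.68 / 425.97 = 0.4993.

Q̄_A / Q̄_B ≈ 0.499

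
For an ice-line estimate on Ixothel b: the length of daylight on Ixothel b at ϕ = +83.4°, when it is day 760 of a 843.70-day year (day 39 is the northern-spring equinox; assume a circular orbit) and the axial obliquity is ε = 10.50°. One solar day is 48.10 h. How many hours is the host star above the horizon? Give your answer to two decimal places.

0.00 h

Solar longitude: L_s = 360° × (760 − 39)/843.70 = 307.645°.
sin δ = sin 10.50° × sin 307.645° = -0.14430, so δ = -8.297°.
cos h₀ = −tan ϕ · tan δ = 1.2603 ≥ 1, so the host star never rises (polar night) and h₀ = 0.
Daylight = 2h₀/(2π) × 48.10 h = (0.0000/π) × 48.10 = 0.00 h.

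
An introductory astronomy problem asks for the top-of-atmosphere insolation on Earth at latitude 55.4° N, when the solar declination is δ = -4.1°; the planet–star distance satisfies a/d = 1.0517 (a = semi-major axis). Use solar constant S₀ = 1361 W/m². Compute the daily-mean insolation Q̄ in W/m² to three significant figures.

cos H₀ = −tan(+55.4°) tan(-4.100°) = 0.1039, H₀ = 1.4667 rad.
Bracket: H₀ sin φ sin δ + cos φ cos δ sin H₀ = 1.4667×0.82314×-0.07150 + 0.56784×0.99744×0.99459 = -0.086322 + 0.563322 = 0.477000.
Inverse-square distance factor (a/d)² = 1.0517² = 1.106073.
Q̄ = (S₀/π) × 1.106073 × [bracket] = (1361/π) × 1.106073 × 0.477000 = 228.6 W/m².

Q̄ ≈ 229 W/m²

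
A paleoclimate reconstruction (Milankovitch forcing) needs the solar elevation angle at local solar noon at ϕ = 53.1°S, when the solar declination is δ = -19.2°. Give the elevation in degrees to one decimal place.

56.1°

At local noon the hour angle is zero, so the zenith angle equals |ϕ − δ| = |-53.1° − (-19.200°)| = 33.900°.
Elevation = 90° − 33.900° = 56.1°.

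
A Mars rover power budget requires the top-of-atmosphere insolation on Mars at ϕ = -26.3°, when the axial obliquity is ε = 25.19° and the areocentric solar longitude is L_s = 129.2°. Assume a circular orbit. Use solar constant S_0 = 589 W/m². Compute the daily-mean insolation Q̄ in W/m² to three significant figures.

Q̄ ≈ 118 W/m²

sin δ = sin 25.19° × sin 129.2° = 0.32983, so δ = +19.259°.
cos h₀ = −tan(-26.3°) tan(+19.259°) = 0.1727, h₀ = 1.3972 rad.
Bracket: h₀ sin ϕ sin δ + cos ϕ cos δ sin h₀ = 1.3972×-0.44307×0.32983 + 0.89649×0.94404×0.98498 = -0.204184 + 0.833611 = 0.629427.
Q̄ = (S_0/π) × [bracket] = (589/π) × 0.629427 = 118.0 W/m².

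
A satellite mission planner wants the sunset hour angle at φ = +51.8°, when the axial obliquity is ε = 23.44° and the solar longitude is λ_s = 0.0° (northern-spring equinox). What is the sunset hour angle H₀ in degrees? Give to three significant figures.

H₀ = 90.0°

Solar declination: sin δ = sin ε · sin λ_s = sin 23.44° × sin 0.0° = 0.00000, so δ = +0.000°.
cos H₀ = −tan φ · tan δ = −tan(+51.8°) × tan(+0.000°) = -0.0000, so H₀ = 1.5708 rad = 90.00°.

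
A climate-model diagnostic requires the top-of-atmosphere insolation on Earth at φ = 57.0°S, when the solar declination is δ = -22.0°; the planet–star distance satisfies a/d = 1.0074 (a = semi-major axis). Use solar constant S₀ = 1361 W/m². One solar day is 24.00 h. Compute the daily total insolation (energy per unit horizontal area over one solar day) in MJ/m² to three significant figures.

cos H₀ = −tan(-57.0°) tan(-22.000°) = -0.6221, H₀ = 2.2423 rad.
Bracket: H₀ sin φ sin δ + cos φ cos δ sin H₀ = 2.2423×-0.83867×-0.37461 + 0.54464×0.92718×0.78290 = 0.704473 + 0.395348 = 1.099821.
Inverse-square distance factor (a/d)² = 1.0074² = 1.014855.
Q̄ = (S₀/π) × 1.014855 × [bracket] = (1361/π) × 1.014855 × 1.099821 = 483.54 W/m².
Daily total = Q̄ × 24.00 h × 3600 s/h = 483.54 × 24.00 × 3600 / 10⁶ = 41.78 MJ/m².

41.8 MJ/m²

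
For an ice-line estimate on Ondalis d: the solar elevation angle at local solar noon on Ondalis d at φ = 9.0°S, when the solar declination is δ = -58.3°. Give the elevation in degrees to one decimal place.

At local noon the hour angle is zero, so the zenith angle equals |φ − δ| = |-9.0° − (-58.300°)| = 49.300°.
Elevation = 90° − 49.300° = 40.7°.

40.7°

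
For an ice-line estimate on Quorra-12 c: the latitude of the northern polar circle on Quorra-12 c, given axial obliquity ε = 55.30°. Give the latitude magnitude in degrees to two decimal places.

34.70°

The polar circle is the lowest latitude that experiences at least one full rotation of continuous daylight at the northern-summer solstice; it lies at |φ| = 90° − ε = 90° − 55.30° = 34.70°.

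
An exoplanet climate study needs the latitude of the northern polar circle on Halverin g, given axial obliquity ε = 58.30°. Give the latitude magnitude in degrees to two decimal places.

The polar circle is the lowest latitude that experiences at least one full rotation of continuous daylight at the northern-summer solstice; it lies at |φ| = 90° − ε = 90° − 58.30° = 31.70°.

31.70°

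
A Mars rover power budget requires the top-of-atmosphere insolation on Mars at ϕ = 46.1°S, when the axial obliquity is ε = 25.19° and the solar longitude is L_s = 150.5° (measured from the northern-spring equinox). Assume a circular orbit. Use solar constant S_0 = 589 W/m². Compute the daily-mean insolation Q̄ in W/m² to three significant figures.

Solar declination: sin δ = sin ε · sin L_s = sin 25.19° × sin 150.5° = 0.20959, so δ = +12.098°.
cos h₀ = −tan(-46.1°) tan(+12.098°) = 0.2227, h₀ = 1.3462 rad.
Bracket: h₀ sin ϕ sin δ + cos ϕ cos δ sin h₀ = 1.3462×-0.72055×0.20959 + 0.69340×0.97779×0.97488 = -0.203303 + 0.660968 = 0.457665.
Q̄ = (S_0/π) × [bracket] = (589/π) × 0.457665 = 85.81 W/m².

Q̄ ≈ 85.8 W/m²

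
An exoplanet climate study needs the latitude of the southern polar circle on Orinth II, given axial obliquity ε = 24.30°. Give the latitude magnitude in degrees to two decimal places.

The polar circle is the lowest latitude that experiences at least one full rotation of continuous darkness at the northern-summer solstice; it lies at |φ| = 90° − ε = 90° − 24.30° = 65.70°.

65.70°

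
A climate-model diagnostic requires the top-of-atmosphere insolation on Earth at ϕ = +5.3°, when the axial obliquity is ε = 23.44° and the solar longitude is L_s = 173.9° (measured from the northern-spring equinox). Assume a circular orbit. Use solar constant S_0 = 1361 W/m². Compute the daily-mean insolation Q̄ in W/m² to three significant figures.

Solar declination: sin δ = sin ε · sin L_s = sin 23.44° × sin 173.9° = 0.04227, so δ = +2.423°.
cos h₀ = −tan(+5.3°) tan(+2.423°) = -0.0039, h₀ = 1.5747 rad.
Bracket: h₀ sin ϕ sin δ + cos ϕ cos δ sin h₀ = 1.5747×0.09237×0.04227 + 0.99572×0.99911×0.99999 = 0.006148 + 0.994824 = 1.000972.
Q̄ = (S_0/π) × [bracket] = (1361/π) × 1.000972 = 433.6 W/m².

Q̄ ≈ 434 W/m²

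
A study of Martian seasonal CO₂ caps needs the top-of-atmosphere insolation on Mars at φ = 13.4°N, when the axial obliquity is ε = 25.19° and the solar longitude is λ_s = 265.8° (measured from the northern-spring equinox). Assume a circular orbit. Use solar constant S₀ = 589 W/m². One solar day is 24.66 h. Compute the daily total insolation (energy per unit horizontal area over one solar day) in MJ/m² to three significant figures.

Solar declination: sin δ = sin ε · sin λ_s = sin 25.19° × sin 265.8° = -0.42448, so δ = -25.118°.
cos H₀ = −tan(+13.4°) tan(-25.118°) = 0.1117, H₀ = 1.4589 rad.
Bracket: H₀ sin φ sin δ + cos φ cos δ sin H₀ = 1.4589×0.23175×-0.42448 + 0.97278×0.90544×0.99374 = -0.143517 + 0.875280 = 0.731763.
Q̄ = (S₀/π) × [bracket] = (589/π) × 0.731763 = 137.19 W/m².
Daily total = Q̄ × 24.66 h × 3600 s/h = 137.19 × 24.66 × 3600 / 10⁶ = 12.18 MJ/m².

12.2 MJ/m²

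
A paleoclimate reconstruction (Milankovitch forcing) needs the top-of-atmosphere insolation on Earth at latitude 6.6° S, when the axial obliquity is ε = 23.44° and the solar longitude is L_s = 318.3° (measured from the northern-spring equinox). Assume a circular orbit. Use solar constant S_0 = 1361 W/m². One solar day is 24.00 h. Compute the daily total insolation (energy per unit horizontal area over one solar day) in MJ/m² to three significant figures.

37.7 MJ/m²

Solar declination: sin δ = sin ε · sin L_s = sin 23.44° × sin 318.3° = -0.26462, so δ = -15.344°.
cos h₀ = −tan(-6.6°) tan(-15.344°) = -0.0317, h₀ = 1.6026 rad.
Bracket: h₀ sin ϕ sin δ + cos ϕ cos δ sin h₀ = 1.6026×-0.11494×-0.26462 + 0.99337×0.96435×0.99950 = 0.048744 + 0.957477 = 1.006221.
Q̄ = (S_0/π) × [bracket] = (1361/π) × 1.006221 = 435.91 W/m².
Daily total = Q̄ × 24.00 h × 3600 s/h = 435.91 × 24.00 × 3600 / 10⁶ = 37.66 MJ/m².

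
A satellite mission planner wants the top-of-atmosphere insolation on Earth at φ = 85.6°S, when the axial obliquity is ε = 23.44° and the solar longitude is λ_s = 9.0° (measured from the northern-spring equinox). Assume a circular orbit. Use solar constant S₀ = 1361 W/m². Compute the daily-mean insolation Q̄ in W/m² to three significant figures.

Solar declination: sin δ = sin ε · sin λ_s = sin 23.44° × sin 9.0° = 0.06223, so δ = +3.568°.
cos H₀ = −tan(-85.6°) tan(+3.568°) = 0.8103, H₀ = 0.6261 rad.
Bracket: H₀ sin φ sin δ + cos φ cos δ sin H₀ = 0.6261×-0.99705×0.06223 + 0.07672×0.99806×0.58602 = -0.038847 + 0.044872 = 0.006025.
Q̄ = (S₀/π) × [bracket] = (1361/π) × 0.006025 = 2.610 W/m².

Q̄ ≈ 2.61 W/m²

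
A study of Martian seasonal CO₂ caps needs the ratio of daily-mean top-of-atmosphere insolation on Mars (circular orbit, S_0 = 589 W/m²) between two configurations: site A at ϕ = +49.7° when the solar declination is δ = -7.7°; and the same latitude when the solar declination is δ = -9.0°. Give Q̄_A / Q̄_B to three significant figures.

Q̄_A / Q̄_B ≈ 1.06

— Configuration A (ϕ=+49.7°):
cos h₀ = −tan(+49.7°) tan(-7.700°) = 0.1594, h₀ = 1.4107 rad.
Bracket: h₀ sin ϕ sin δ + cos ϕ cos δ sin h₀ = 1.4107×0.76267×-0.13399 + 0.64679×0.99098×0.98721 = -0.144160 + 0.632758 = 0.488598.
Q̄ = (S_0/π) × [bracket] = (589/π) × 0.488598 = 91.605 W/m².
— Configuration B (ϕ=+49.7°):
cos h₀ = −tan(+49.7°) tan(-9.000°) = 0.1868, h₀ = 1.3829 rad.
Bracket: h₀ sin ϕ sin δ + cos ϕ cos δ sin h₀ = 1.3829×0.76267×-0.15643 + 0.64679×0.98769×0.98241 = -0.164986 + 0.627591 = 0.462605.
Q̄ = (S_0/π) × [bracket] = (589/π) × 0.462605 = 86.731 W/m².
Ratio Q̄_A / Q̄_B = 91.605 / 86.731 = 1.056.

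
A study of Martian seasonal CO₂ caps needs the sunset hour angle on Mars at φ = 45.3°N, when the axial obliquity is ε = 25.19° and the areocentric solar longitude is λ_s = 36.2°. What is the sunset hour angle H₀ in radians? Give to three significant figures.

sin δ = sin 25.19° × sin 36.2° = 0.25137, so δ = +14.559°.
cos H₀ = −tan φ · tan δ = −tan(+45.3°) × tan(+14.559°) = -0.2624, so H₀ = 1.8364 rad = 105.22°.

H₀ = 1.84 rad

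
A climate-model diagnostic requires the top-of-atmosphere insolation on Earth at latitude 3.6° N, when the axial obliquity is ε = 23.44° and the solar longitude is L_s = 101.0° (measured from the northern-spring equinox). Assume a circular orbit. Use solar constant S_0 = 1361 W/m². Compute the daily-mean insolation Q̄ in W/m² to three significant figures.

Solar declination: sin δ = sin ε · sin L_s = sin 23.44° × sin 101.0° = 0.39048, so δ = +22.984°.
cos h₀ = −tan(+3.6°) tan(+22.984°) = -0.0267, h₀ = 1.5975 rad.
Bracket: h₀ sin ϕ sin δ + cos ϕ cos δ sin h₀ = 1.5975×0.06279×0.39048 + 0.99803×0.92061×0.99964 = 0.039168 + 0.918466 = 0.957634.
Q̄ = (S_0/π) × [bracket] = (1361/π) × 0.957634 = 414.9 W/m².

Q̄ ≈ 415 W/m²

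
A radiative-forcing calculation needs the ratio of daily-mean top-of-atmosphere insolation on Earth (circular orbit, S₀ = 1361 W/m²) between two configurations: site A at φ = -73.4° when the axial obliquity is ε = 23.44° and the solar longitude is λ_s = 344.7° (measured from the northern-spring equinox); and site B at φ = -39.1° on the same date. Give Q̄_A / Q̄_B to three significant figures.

Q̄_A / Q̄_B ≈ 0.524

— Configuration A (φ=-73.4°):
Solar declination: sin δ = sin ε · sin λ_s = sin 23.44° × sin 344.7° = -0.10497, so δ = -6.025°.
cos H₀ = −tan(-73.4°) tan(-6.025°) = -0.3541, H₀ = 1.9327 rad.
Bracket: H₀ sin φ sin δ + cos φ cos δ sin H₀ = 1.9327×-0.95832×-0.10497 + 0.28569×0.99448×0.93522 = 0.194420 + 0.265708 = 0.460128.
Q̄ = (S₀/π) × [bracket] = (1361/π) × 0.460128 = 199.34 W/m².
— Configuration B (φ=-39.1°):
cos H₀ = −tan(-39.1°) tan(-6.025°) = -0.0858, H₀ = 1.6567 rad.
Bracket: H₀ sin φ sin δ + cos φ cos δ sin H₀ = 1.6567×-0.63068×-0.10497 + 0.77605×0.99448×0.99631 = 0.109678 + 0.768918 = 0.878596.
Q̄ = (S₀/π) × [bracket] = (1361/π) × 0.878596 = 380.63 W/m².
Ratio Q̄_A / Q̄_B = 199.34 / 380.63 = 0.5237.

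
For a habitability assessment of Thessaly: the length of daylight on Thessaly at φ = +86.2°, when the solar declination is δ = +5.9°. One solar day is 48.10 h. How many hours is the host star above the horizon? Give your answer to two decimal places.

Sunrise equation: cos H₀ = −tan φ · tan δ = -1.5559 ≤ −1, so the host star never sets (polar day) and H₀ = π.
Daylight = 2H₀/(2π) × 48.10 h = (3.1416/π) × 48.10 = 48.10 h.

48.10 h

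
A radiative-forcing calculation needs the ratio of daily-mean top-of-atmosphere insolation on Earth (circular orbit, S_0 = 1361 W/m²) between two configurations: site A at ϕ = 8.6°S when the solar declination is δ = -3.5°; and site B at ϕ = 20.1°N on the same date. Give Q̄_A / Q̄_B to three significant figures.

Q̄_A / Q̄_B ≈ 1.11

— Configuration A (ϕ=-8.6°):
cos h₀ = −tan(-8.6°) tan(-3.500°) = -0.0092, h₀ = 1.5800 rad.
Bracket: h₀ sin ϕ sin δ + cos ϕ cos δ sin h₀ = 1.5800×-0.14954×-0.06105 + 0.98876×0.99813×0.99996 = 0.014424 + 0.986872 = 1.001296.
Q̄ = (S_0/π) × [bracket] = (1361/π) × 1.001296 = 433.78 W/m².
— Configuration B (ϕ=+20.1°):
cos h₀ = −tan(+20.1°) tan(-3.500°) = 0.0224, h₀ = 1.5484 rad.
Bracket: h₀ sin ϕ sin δ + cos ϕ cos δ sin h₀ = 1.5484×0.34366×-0.06105 + 0.93909×0.99813×0.99975 = -0.032486 + 0.937100 = 0.904614.
Q̄ = (S_0/π) × [bracket] = (1361/π) × 0.904614 = 391.90 W/m².
Ratio Q̄_A / Q̄_B = 433.78 / 391.90 = 1.107.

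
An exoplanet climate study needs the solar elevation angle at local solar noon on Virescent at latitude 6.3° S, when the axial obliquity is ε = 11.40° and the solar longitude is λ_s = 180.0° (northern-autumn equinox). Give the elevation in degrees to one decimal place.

83.7°

Solar declination: sin δ = sin ε · sin λ_s = sin 11.40° × sin 180.0° = 0.00000, so δ = +0.000°.
At local noon the hour angle is zero, so the zenith angle equals |φ − δ| = |-6.3° − (+0.000°)| = 6.300°.
Elevation = 90° − 6.300° = 83.7°.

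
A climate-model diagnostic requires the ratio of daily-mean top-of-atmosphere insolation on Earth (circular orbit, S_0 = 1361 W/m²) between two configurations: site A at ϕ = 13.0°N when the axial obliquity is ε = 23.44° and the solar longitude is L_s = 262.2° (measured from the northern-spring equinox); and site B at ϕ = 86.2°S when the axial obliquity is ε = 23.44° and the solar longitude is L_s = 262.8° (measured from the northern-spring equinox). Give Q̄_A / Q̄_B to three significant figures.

— Configuration A (ϕ=+13.0°):
Solar declination: sin δ = sin ε · sin L_s = sin 23.44° × sin 262.2° = -0.39411, so δ = -23.210°.
cos h₀ = −tan(+13.0°) tan(-23.210°) = 0.0990, h₀ = 1.4716 rad.
Bracket: h₀ sin ϕ sin δ + cos ϕ cos δ sin h₀ = 1.4716×0.22495×-0.39411 + 0.97437×0.91906×0.99509 = -0.130465 + 0.891108 = 0.760643.
Q̄ = (S_0/π) × [bracket] = (1361/π) × 0.760643 = 329.53 W/m².
— Configuration B (ϕ=-86.2°):
Solar declination: sin δ = sin ε · sin L_s = sin 23.44° × sin 262.8° = -0.39465, so δ = -23.244°.
cos h₀ = −tan(-86.2°) tan(-23.244°) = -6.4667 ≤ −1 ⇒ polar day, h₀ = π.
Bracket: h₀ sin ϕ sin δ + cos ϕ cos δ sin h₀ = 3.1416×-0.99780×-0.39465 + 0.06627×0.91883×0.00000 = 1.237105 + 0.000000 = 1.237105.
Q̄ = (S_0/π) × [bracket] = (1361/π) × 1.237105 = 535.94 W/m².
Ratio Q̄_A / Q̄_B = 329.53 / 535.94 = 0.6149.

Q̄_A / Q̄_B ≈ 0.615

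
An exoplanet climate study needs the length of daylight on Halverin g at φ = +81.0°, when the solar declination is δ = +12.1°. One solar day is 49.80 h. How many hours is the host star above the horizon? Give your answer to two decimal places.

Sunrise equation: cos H₀ = −tan φ · tan δ = -1.3536 ≤ −1, so the host star never sets (polar day) and H₀ = π.
Daylight = 2H₀/(2π) × 49.80 h = (3.1416/π) × 49.80 = 49.80 h.

49.80 h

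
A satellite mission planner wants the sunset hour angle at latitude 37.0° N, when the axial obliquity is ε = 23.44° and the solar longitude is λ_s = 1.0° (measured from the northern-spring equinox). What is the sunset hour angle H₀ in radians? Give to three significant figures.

Solar declination: sin δ = sin ε · sin λ_s = sin 23.44° × sin 1.0° = 0.00694, so δ = +0.398°.
cos H₀ = −tan φ · tan δ = −tan(+37.0°) × tan(+0.398°) = -0.0052, so H₀ = 1.5760 rad = 90.30°.

H₀ = 1.58 rad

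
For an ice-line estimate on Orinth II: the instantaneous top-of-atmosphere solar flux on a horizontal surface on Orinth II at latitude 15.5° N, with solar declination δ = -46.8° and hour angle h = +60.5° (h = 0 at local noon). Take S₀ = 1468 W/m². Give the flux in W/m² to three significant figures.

cos θ_z = sin φ sin δ + cos φ cos δ cos h = -0.194808 + 0.324827 = 0.130019.
Flux = S₀ · cos θ_z = 1468 × 0.130019 = 190.9 W/m².

191 W/m²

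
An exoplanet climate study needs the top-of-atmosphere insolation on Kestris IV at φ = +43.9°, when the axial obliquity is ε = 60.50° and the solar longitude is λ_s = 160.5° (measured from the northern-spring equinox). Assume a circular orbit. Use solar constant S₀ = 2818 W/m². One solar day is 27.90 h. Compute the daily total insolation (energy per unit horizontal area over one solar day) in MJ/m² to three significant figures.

93.3 MJ/m²

Solar declination: sin δ = sin ε · sin λ_s = sin 60.50° × sin 160.5° = 0.29053, so δ = +16.890°.
cos H₀ = −tan(+43.9°) tan(+16.890°) = -0.2922, H₀ = 1.8673 rad.
Bracket: H₀ sin φ sin δ + cos φ cos δ sin H₀ = 1.8673×0.69340×0.29053 + 0.72055×0.95687×0.95636 = 0.376174 + 0.659384 = 1.035558.
Q̄ = (S₀/π) × [bracket] = (2818/π) × 1.035558 = 928.89 W/m².
Daily total = Q̄ × 27.90 h × 3600 s/h = 928.89 × 27.90 × 3600 / 10⁶ = 93.30 MJ/m².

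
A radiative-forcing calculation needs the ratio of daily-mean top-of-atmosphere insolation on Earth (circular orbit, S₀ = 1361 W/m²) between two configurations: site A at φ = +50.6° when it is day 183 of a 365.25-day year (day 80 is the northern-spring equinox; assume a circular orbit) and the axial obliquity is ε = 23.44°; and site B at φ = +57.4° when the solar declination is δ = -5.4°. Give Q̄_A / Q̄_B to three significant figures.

— Configuration A (φ=+50.6°):
Solar longitude: λ_s = 360° × (183 − 80)/365.25 = 101.520°.
sin δ = sin 23.44° × sin 101.520° = 0.38978, so δ = +22.941°.
cos H₀ = −tan(+50.6°) tan(+22.941°) = -0.5153, H₀ = 2.1121 rad.
Bracket: H₀ sin φ sin δ + cos φ cos δ sin H₀ = 2.1121×0.77273×0.38978 + 0.63473×0.92091×0.85703 = 0.636153 + 0.500959 = 1.137112.
Q̄ = (S₀/π) × [bracket] = (1361/π) × 1.137112 = 492.62 W/m².
— Configuration B (φ=+57.4°):
cos H₀ = −tan(+57.4°) tan(-5.400°) = 0.1478, H₀ = 1.4224 rad.
Bracket: H₀ sin φ sin δ + cos φ cos δ sin H₀ = 1.4224×0.84245×-0.09411 + 0.53877×0.99556×0.98902 = -0.112772 + 0.530488 = 0.417716.
Q̄ = (S₀/π) × [bracket] = (1361/π) × 0.417716 = 180.96 W/m².
Ratio Q̄_A / Q̄_B = 492.62 / 180.96 = 2.722.

Q̄_A / Q̄_B ≈ 2.72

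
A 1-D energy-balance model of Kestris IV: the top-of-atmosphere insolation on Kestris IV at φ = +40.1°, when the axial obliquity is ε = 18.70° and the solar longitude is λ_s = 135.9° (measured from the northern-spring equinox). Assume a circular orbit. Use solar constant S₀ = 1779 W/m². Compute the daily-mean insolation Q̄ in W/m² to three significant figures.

Solar declination: sin δ = sin ε · sin λ_s = sin 18.70° × sin 135.9° = 0.22312, so δ = +12.892°.
cos H₀ = −tan(+40.1°) tan(+12.892°) = -0.1927, H₀ = 1.7648 rad.
Bracket: H₀ sin φ sin δ + cos φ cos δ sin H₀ = 1.7648×0.64412×0.22312 + 0.76492×0.97479×0.98125 = 0.253630 + 0.731656 = 0.985286.
Q̄ = (S₀/π) × [bracket] = (1779/π) × 0.985286 = 557.9 W/m².

Q̄ ≈ 558 W/m²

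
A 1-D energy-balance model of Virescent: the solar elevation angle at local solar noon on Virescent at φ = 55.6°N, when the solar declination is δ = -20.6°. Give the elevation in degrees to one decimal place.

13.8°

At local noon the hour angle is zero, so the zenith angle equals |φ − δ| = |+55.6° − (-20.600°)| = 76.200°.
Elevation = 90° − 76.200° = 13.8°.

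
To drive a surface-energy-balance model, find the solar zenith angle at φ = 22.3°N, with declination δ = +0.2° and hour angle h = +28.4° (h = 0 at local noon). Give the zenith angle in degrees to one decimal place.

cos θ_z = sin φ sin δ + cos φ cos δ cos h = 0.001325 + 0.813854 = 0.815179.
θ_z = arccos(0.815179) = 35.4°.

θ_z = 35.4°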